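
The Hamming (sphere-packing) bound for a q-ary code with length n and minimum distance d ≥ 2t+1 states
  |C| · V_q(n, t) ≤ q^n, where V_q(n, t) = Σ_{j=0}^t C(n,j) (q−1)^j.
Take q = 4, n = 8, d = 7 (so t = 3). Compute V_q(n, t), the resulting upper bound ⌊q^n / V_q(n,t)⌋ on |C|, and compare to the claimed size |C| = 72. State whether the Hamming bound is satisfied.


V_q(n, t) = 1789, q^n = 65536, Hamming bound = 36, |C| = 72 > bound (violated).

Step 1: Compute V_q(n, t) = Σ_{j=0}^3 C(n, j) (q−1)^j.
  j = 0: C(8,0)·(3)^0 = 1·1 = 1.
  j = 1: C(8,1)·(3)^1 = 8·3 = 24.
  j = 2: C(8,2)·(3)^2 = 28·9 = 252.
  j = 3: C(8,3)·(3)^3 = 56·27 = 1512.
  V_q(n, t) = 1 + 24 + 252 + 1512 = 1789.
Step 2: q^n = 4^8 = 65536.
Step 3: Hamming bound ⌊q^n / V_q(n,t)⌋ = ⌊65536/1789⌋ = 36.
Step 4: Compare |C| = 72 to 36: violated.
The claimed |C| lies above the Hamming bound, so no 4-ary code of length 8 with d ≥ 7 can have 72 codewords.


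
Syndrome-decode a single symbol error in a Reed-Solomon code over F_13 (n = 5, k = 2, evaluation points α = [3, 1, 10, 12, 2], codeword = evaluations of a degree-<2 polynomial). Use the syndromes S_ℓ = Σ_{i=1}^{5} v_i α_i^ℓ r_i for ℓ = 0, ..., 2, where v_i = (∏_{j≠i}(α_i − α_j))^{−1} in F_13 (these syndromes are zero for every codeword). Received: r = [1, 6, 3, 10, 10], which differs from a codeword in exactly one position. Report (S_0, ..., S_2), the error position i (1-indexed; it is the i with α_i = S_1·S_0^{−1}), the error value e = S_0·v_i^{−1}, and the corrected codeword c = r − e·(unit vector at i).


S = (3, 10, 3), error at position 4, error magnitude e = 12, c = [1, 6, 3, 11, 10].

Step 1: column multipliers v_i = (∏_{j≠i}(α_i − α_j))^{−1} mod 13.
  i = 1 (α = 3): (3−1)(3−10)(3−12)(3−2) = 2·(−7)·(−9)·1 = 126 ≡ 9, so v_1 = 9^{−1} = 3 (mod 13).
  i = 2 (α = 1): (1−3)(1−10)(1−12)(1−2) = (−2)·(−9)·(−11)·(−1) = 198 ≡ 3, so v_2 = 3^{−1} = 9 (mod 13).
  i = 3 (α = 10): (10−3)(10−1)(10−12)(10−2) = 7·9·(−2)·8 = −1008 ≡ 6, so v_3 = 6^{−1} = 11 (mod 13).
  i = 4 (α = 12): (12−3)(12−1)(12−10)(12−2) = 9·11·2·10 = 1980 ≡ 4, so v_4 = 4^{−1} = 10 (mod 13).
  i = 5 (α = 2): (2−3)(2−1)(2−10)(2−12) = (−1)·1·(−8)·(−10) = −80 ≡ 11, so v_5 = 11^{−1} = 6 (mod 13).
  v = [3, 9, 11, 10, 6].
Step 2: syndromes of r = [1, 6, 3, 10, 10] (all sums mod 13).
  S_0 = Σ v_i r_i = 3·1 + 9·6 + 11·3 + 10·10 + 6·10 = 250 ≡ 3.
  S_1 = Σ v_i α_i r_i = 3·3·1 + 9·1·6 + 11·10·3 + 10·12·10 + 6·2·10 = 1713 ≡ 10.
  α_i^2 mod 13 = [9, 1, 9, 1, 4].
  S_2 = Σ v_i α_i^2 r_i = 3·9·1 + 9·1·6 + 11·9·3 + 10·1·10 + 6·4·10 = 718 ≡ 3.
  S = (3, 10, 3) ≠ 0, so r is not a codeword (an error is present).
Step 3: locate the error. For a single error e at position i, S_ℓ = v_i·e·α_i^ℓ, so α_err = S_1/S_0.
  S_0^{−1} = 3^{−1} = 9 (mod 13), so α_err = 10·9 = 90 ≡ 12 = α_4. Error position i = 4.
  Consistency check: S_2/S_1 = 3·4 = 12 ≡ 12 = α_err ✓ (single-error assumption holds).
Step 4: error magnitude e = S_0/v_4 = S_0·∏_{j≠4}(α_4 − α_j) = 3·4 = 12 ≡ 12 (mod 13).
Step 5: correct position 4: c_4 = r_4 − e = 10 − 12 ≡ 11 (mod 13). Hence c = [1, 6, 3, 11, 10].
  Check: interpolating c through the α_i gives m(x) = 2 + 4·x (degree < 2) with m(α_i) = c_i for every i, so c is indeed a codeword.


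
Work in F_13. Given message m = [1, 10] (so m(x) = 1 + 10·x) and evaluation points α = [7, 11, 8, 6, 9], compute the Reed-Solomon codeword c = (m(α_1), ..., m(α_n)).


c = [6, 7, 3, 9, 0]

Message polynomial: m(x) = 1 + 10·x (mod 13).
For each evaluation point α_i, compute m(α_i) mod 13:
  α_1 = 7: Horner steps 10 → 6, so m(7) = 6.
  α_2 = 11: Horner steps 10 → 7, so m(11) = 7.
  α_3 = 8: Horner steps 10 → 3, so m(8) = 3.
  α_4 = 6: Horner steps 10 → 9, so m(6) = 9.
  α_5 = 9: Horner steps 10 → 0, so m(9) = 0.
Codeword c = [6, 7, 3, 9, 0] ∈ F_13^5.


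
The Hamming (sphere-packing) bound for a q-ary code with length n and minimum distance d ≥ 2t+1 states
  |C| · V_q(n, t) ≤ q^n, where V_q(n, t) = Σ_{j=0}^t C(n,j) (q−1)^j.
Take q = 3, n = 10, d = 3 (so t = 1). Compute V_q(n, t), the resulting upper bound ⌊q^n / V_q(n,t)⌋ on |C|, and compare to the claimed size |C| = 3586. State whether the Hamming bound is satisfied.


V_q(n, t) = 21, q^n = 59049, Hamming bound = 2811, |C| = 3586 > bound (violated).

Step 1: Compute V_q(n, t) = Σ_{j=0}^1 C(n, j) (q−1)^j.
  j = 0: C(10,0)·(2)^0 = 1·1 = 1.
  j = 1: C(10,1)·(2)^1 = 10·2 = 20.
  V_q(n, t) = 1 + 20 = 21.
Step 2: q^n = 3^10 = 59049.
Step 3: Hamming bound ⌊q^n / V_q(n,t)⌋ = ⌊59049/21⌋ = 2811.
Step 4: Compare |C| = 3586 to 2811: violated.
The claimed |C| lies above the Hamming bound, so no 3-ary code of length 10 with d ≥ 3 can have 3586 codewords.


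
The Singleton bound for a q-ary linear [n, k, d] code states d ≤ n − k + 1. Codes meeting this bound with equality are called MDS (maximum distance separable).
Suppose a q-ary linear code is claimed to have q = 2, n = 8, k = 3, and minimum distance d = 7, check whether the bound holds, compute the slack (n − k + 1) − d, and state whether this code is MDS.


Singleton RHS = n − k + 1 = 6, slack = -1, bound violated (no such code; not MDS).

Singleton bound: d ≤ n − k + 1.
Here n = 8, k = 3, so n − k + 1 = 6.
Given d = 7, check d ≤ 6: NO.
Slack = (n − k + 1) − d = -1.
The slack is negative: d = 7 exceeds n − k + 1 = 6 by 1, so the Singleton bound is violated and no linear [8, 3, 7]_2 code can exist. In particular it is not MDS (MDS requires d = n − k + 1 exactly).
Description: the claimed parameters are [8, 3, 7]_2; such a code would be impossible (violates the Singleton bound).


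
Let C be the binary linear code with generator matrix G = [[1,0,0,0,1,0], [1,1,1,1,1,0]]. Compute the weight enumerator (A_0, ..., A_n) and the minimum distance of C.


Weight distribution: A_0 = 1, A_2 = 1, A_3 = 1, A_5 = 1. Minimum distance d = 2.

Enumerate all 2^2 = 4 messages m ∈ F_2^2.
For each, compute codeword c = mG in F_2^6, then tally its weight.
  m = 00 → c = 000000, weight = 0.
  m = 10 → c = 100010, weight = 2.
  m = 01 → c = 111110, weight = 5.
  m = 11 → c = 011100, weight = 3.
Tally weights:
  weight 0: 1 codewords.
  weight 2: 1 codewords.
  weight 3: 1 codewords.
  weight 5: 1 codewords.
Minimum distance d = smallest w > 0 with A_w > 0 = 2.
Sanity: Σ A_w = 4 = 2^2 = 4 ✓.


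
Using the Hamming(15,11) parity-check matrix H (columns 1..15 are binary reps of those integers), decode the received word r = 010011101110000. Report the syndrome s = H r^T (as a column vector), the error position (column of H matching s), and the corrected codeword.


s = (1, 1, 1, 0)^T, error position = 14, corrected codeword c = 010011101110010

Compute s = H r^T mod 2 one row at a time:
  s_1 = 0 + 1 + 1 + 1 + 0 + 0 + 0 + 0 = 3 ≡ 1 (mod 2).
  s_2 = 0 + 1 + 1 + 1 + 0 + 0 + 0 + 0 = 3 ≡ 1 (mod 2).
  s_3 = 1 + 0 + 1 + 1 + 1 + 1 + 0 + 0 = 5 ≡ 1 (mod 2).
  s_4 = 0 + 0 + 1 + 1 + 1 + 1 + 0 + 0 = 4 ≡ 0 (mod 2).
s = (1, 1, 1, 0)^T — this equals column 14 of H (binary 1110), so error is at position 14.
Correct: flip bit 14 of r = 010011101110000 to get c = 010011101110010.


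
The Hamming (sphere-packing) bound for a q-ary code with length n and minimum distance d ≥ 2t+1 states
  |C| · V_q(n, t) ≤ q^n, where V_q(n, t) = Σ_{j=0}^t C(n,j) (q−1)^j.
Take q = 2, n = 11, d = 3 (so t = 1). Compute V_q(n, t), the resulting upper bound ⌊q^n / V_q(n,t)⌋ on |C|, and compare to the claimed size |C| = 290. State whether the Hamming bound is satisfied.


V_q(n, t) = 12, q^n = 2048, Hamming bound = 170, |C| = 290 > bound (violated).

Step 1: Compute V_q(n, t) = Σ_{j=0}^1 C(n, j) (q−1)^j.
  j = 0: C(11,0)·(1)^0 = 1·1 = 1.
  j = 1: C(11,1)·(1)^1 = 11·1 = 11.
  V_q(n, t) = 1 + 11 = 12.
Step 2: q^n = 2^11 = 2048.
Step 3: Hamming bound ⌊q^n / V_q(n,t)⌋ = ⌊2048/12⌋ = 170.
Step 4: Compare |C| = 290 to 170: violated.
The claimed |C| lies above the Hamming bound, so no 2-ary code of length 11 with d ≥ 3 can have 290 codewords.


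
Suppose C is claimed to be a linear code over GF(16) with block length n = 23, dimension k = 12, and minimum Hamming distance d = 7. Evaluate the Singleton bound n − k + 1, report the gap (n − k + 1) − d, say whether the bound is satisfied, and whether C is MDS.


Singleton RHS = n − k + 1 = 12, slack = 5, bound satisfied, not MDS.

Singleton bound: d ≤ n − k + 1.
Here n = 23, k = 12, so n − k + 1 = 12.
Given d = 7, check d ≤ 12: YES.
Slack = (n − k + 1) − d = 5.
The code is NOT MDS (slack = 5 > 0).
Description: the claimed parameters are [23, 12, 7]_16; such a code would be non-MDS.


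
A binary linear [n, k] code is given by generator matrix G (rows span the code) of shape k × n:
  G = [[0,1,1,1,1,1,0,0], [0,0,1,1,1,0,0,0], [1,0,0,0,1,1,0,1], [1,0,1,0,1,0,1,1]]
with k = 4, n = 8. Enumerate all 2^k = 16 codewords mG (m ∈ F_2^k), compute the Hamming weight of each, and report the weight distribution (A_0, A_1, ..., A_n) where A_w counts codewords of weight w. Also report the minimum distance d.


Weight distribution: A_0 = 1, A_2 = 1, A_3 = 3, A_4 = 5, A_5 = 4, A_6 = 1, A_7 = 1. Minimum distance d = 2.

Enumerate all 2^4 = 16 messages m ∈ F_2^4.
For each, compute codeword c = mG in F_2^8, then tally its weight.
  m = 0000 → c = 00000000, weight = 0.
  m = 1000 → c = 01111100, weight = 5.
  m = 0100 → c = 00111000, weight = 3.
  m = 1100 → c = 01000100, weight = 2.
  m = 0010 → c = 10001101, weight = 4.
  m = 1010 → c = 11110001, weight = 5.
  m = 0110 → c = 10110101, weight = 5.
  m = 1110 → c = 11001001, weight = 4.
  m = 0001 → c = 10101011, weight = 5.
  m = 1001 → c = 11010111, weight = 6.
  m = 0101 → c = 10010011, weight = 4.
  m = 1101 → c = 11101111, weight = 7.
  m = 0011 → c = 00100110, weight = 3.
  m = 1011 → c = 01011010, weight = 4.
  m = 0111 → c = 00011110, weight = 4.
  m = 1111 → c = 01100010, weight = 3.
Tally weights:
  weight 0: 1 codewords.
  weight 2: 1 codewords.
  weight 3: 3 codewords.
  weight 4: 5 codewords.
  weight 5: 4 codewords.
  weight 6: 1 codewords.
  weight 7: 1 codewords.
Minimum distance d = smallest w > 0 with A_w > 0 = 2.
Sanity: Σ A_w = 16 = 2^4 = 16 ✓.


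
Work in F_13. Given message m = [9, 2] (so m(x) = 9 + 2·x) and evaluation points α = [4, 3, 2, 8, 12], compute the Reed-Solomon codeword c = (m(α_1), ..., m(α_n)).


c = [4, 2, 0, 12, 7]

Message polynomial: m(x) = 9 + 2·x (mod 13).
For each evaluation point α_i, compute m(α_i) mod 13:
  α_1 = 4: Horner steps 2 → 4, so m(4) = 4.
  α_2 = 3: Horner steps 2 → 2, so m(3) = 2.
  α_3 = 2: Horner steps 2 → 0, so m(2) = 0.
  α_4 = 8: Horner steps 2 → 12, so m(8) = 12.
  α_5 = 12: Horner steps 2 → 7, so m(12) = 7.
Codeword c = [4, 2, 0, 12, 7] ∈ F_13^5.


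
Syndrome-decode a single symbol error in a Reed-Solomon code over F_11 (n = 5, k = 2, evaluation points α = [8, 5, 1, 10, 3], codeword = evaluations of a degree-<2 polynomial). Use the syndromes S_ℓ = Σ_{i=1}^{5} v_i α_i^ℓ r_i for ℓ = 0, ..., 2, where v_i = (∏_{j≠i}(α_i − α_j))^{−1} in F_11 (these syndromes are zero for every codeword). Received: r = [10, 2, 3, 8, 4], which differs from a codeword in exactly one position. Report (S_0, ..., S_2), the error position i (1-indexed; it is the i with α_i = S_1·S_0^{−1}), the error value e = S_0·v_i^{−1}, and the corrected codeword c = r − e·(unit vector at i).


S = (7, 7, 7), error at position 3, error magnitude e = 8, c = [10, 2, 6, 8, 4].

Step 1: column multipliers v_i = (∏_{j≠i}(α_i − α_j))^{−1} mod 11.
  i = 1 (α = 8): (8−5)(8−1)(8−10)(8−3) = 3·7·(−2)·5 = −210 ≡ 10, so v_1 = 10^{−1} = 10 (mod 11).
  i = 2 (α = 5): (5−8)(5−1)(5−10)(5−3) = (−3)·4·(−5)·2 = 120 ≡ 10, so v_2 = 10^{−1} = 10 (mod 11).
  i = 3 (α = 1): (1−8)(1−5)(1−10)(1−3) = (−7)·(−4)·(−9)·(−2) = 504 ≡ 9, so v_3 = 9^{−1} = 5 (mod 11).
  i = 4 (α = 10): (10−8)(10−5)(10−1)(10−3) = 2·5·9·7 = 630 ≡ 3, so v_4 = 3^{−1} = 4 (mod 11).
  i = 5 (α = 3): (3−8)(3−5)(3−1)(3−10) = (−5)·(−2)·2·(−7) = −140 ≡ 3, so v_5 = 3^{−1} = 4 (mod 11).
  v = [10, 10, 5, 4, 4].
Step 2: syndromes of r = [10, 2, 3, 8, 4] (all sums mod 11).
  S_0 = Σ v_i r_i = 10·10 + 10·2 + 5·3 + 4·8 + 4·4 = 183 ≡ 7.
  S_1 = Σ v_i α_i r_i = 10·8·10 + 10·5·2 + 5·1·3 + 4·10·8 + 4·3·4 = 1283 ≡ 7.
  α_i^2 mod 11 = [9, 3, 1, 1, 9].
  S_2 = Σ v_i α_i^2 r_i = 10·9·10 + 10·3·2 + 5·1·3 + 4·1·8 + 4·9·4 = 1151 ≡ 7.
  S = (7, 7, 7) ≠ 0, so r is not a codeword (an error is present).
Step 3: locate the error. For a single error e at position i, S_ℓ = v_i·e·α_i^ℓ, so α_err = S_1/S_0.
  S_0^{−1} = 7^{−1} = 8 (mod 11), so α_err = 7·8 = 56 ≡ 1 = α_3. Error position i = 3.
  Consistency check: S_2/S_1 = 7·8 = 56 ≡ 1 = α_err ✓ (single-error assumption holds).
Step 4: error magnitude e = S_0/v_3 = S_0·∏_{j≠3}(α_3 − α_j) = 7·9 = 63 ≡ 8 (mod 11).
Step 5: correct position 3: c_3 = r_3 − e = 3 − 8 ≡ 6 (mod 11). Hence c = [10, 2, 6, 8, 4].
  Check: interpolating c through the α_i gives m(x) = 7 + 10·x (degree < 2) with m(α_i) = c_i for every i, so c is indeed a codeword.


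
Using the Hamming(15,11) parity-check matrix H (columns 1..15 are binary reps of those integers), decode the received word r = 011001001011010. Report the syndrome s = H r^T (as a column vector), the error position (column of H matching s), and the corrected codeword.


s = (0, 1, 1, 1)^T, error position = 7, corrected codeword c = 011001101011010

Compute s = H r^T mod 2 one row at a time:
  s_1 = 0 + 1 + 0 + 1 + 1 + 0 + 1 + 0 = 4 ≡ 0 (mod 2).
  s_2 = 0 + 0 + 1 + 0 + 1 + 0 + 1 + 0 = 3 ≡ 1 (mod 2).
  s_3 = 1 + 1 + 1 + 0 + 0 + 1 + 1 + 0 = 5 ≡ 1 (mod 2).
  s_4 = 0 + 1 + 0 + 0 + 1 + 1 + 0 + 0 = 3 ≡ 1 (mod 2).
s = (0, 1, 1, 1)^T — this equals column 7 of H (binary 0111), so error is at position 7.
Correct: flip bit 7 of r = 011001001011010 to get c = 011001101011010.


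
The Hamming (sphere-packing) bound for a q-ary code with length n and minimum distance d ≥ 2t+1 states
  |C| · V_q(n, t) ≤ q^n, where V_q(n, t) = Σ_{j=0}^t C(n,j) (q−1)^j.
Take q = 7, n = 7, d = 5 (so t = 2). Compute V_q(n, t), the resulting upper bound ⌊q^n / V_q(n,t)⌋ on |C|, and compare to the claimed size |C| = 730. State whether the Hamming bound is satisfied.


V_q(n, t) = 799, q^n = 823543, Hamming bound = 1030, |C| = 730 ≤ bound (satisfied).

Step 1: Compute V_q(n, t) = Σ_{j=0}^2 C(n, j) (q−1)^j.
  j = 0: C(7,0)·(6)^0 = 1·1 = 1.
  j = 1: C(7,1)·(6)^1 = 7·6 = 42.
  j = 2: C(7,2)·(6)^2 = 21·36 = 756.
  V_q(n, t) = 1 + 42 + 756 = 799.
Step 2: q^n = 7^7 = 823543.
Step 3: Hamming bound ⌊q^n / V_q(n,t)⌋ = ⌊823543/799⌋ = 1030.
Step 4: Compare |C| = 730 to 1030: satisfied.
The claimed |C| lies below the Hamming bound.


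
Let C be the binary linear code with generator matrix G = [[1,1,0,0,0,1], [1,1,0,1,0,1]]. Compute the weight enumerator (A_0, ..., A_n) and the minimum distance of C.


Weight distribution: A_0 = 1, A_1 = 1, A_3 = 1, A_4 = 1. Minimum distance d = 1.

Enumerate all 2^2 = 4 messages m ∈ F_2^2.
For each, compute codeword c = mG in F_2^6, then tally its weight.
  m = 00 → c = 000000, weight = 0.
  m = 10 → c = 110001, weight = 3.
  m = 01 → c = 110101, weight = 4.
  m = 11 → c = 000100, weight = 1.
Tally weights:
  weight 0: 1 codewords.
  weight 1: 1 codewords.
  weight 3: 1 codewords.
  weight 4: 1 codewords.
Minimum distance d = smallest w > 0 with A_w > 0 = 1.
Sanity: Σ A_w = 4 = 2^2 = 4 ✓.


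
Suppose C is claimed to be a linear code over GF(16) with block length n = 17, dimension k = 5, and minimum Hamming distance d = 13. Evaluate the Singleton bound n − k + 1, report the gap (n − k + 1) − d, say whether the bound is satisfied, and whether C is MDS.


Singleton RHS = n − k + 1 = 13, slack = 0, bound satisfied, MDS.

Singleton bound: d ≤ n − k + 1.
Here n = 17, k = 5, so n − k + 1 = 13.
Given d = 13, check d ≤ 13: YES.
Slack = (n − k + 1) − d = 0.
The code is MDS (slack = 0).
Description: the claimed parameters are [17, 5, 13]_16; such a code would be MDS (meets Singleton bound).


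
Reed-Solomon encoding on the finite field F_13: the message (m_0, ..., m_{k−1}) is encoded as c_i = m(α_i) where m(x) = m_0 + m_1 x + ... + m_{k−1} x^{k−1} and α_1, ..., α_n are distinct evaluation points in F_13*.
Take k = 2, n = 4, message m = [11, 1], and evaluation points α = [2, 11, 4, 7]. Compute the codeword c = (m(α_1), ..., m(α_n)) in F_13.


c = [0, 9, 2, 5]

Message polynomial: m(x) = 11 + 1·x (mod 13).
For each evaluation point α_i, compute m(α_i) mod 13:
  α_1 = 2: Horner steps 1 → 0, so m(2) = 0.
  α_2 = 11: Horner steps 1 → 9, so m(11) = 9.
  α_3 = 4: Horner steps 1 → 2, so m(4) = 2.
  α_4 = 7: Horner steps 1 → 5, so m(7) = 5.
Codeword c = [0, 9, 2, 5] ∈ F_13^4.


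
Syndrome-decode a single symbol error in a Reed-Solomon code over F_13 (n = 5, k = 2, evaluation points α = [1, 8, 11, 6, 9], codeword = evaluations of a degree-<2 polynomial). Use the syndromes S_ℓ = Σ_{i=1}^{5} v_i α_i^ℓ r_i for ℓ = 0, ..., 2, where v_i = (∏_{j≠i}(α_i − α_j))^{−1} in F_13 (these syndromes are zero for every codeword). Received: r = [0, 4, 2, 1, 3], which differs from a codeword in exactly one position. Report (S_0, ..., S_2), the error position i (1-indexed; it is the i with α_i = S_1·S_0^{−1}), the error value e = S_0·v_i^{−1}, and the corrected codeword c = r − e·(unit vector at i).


S = (1, 9, 3), error at position 5, error magnitude e = 4, c = [0, 4, 2, 1, 12].

Step 1: column multipliers v_i = (∏_{j≠i}(α_i − α_j))^{−1} mod 13.
  i = 1 (α = 1): (1−8)(1−11)(1−6)(1−9) = (−7)·(−10)·(−5)·(−8) = 2800 ≡ 5, so v_1 = 5^{−1} = 8 (mod 13).
  i = 2 (α = 8): (8−1)(8−11)(8−6)(8−9) = 7·(−3)·2·(−1) = 42 ≡ 3, so v_2 = 3^{−1} = 9 (mod 13).
  i = 3 (α = 11): (11−1)(11−8)(11−6)(11−9) = 10·3·5·2 = 300 ≡ 1, so v_3 = 1^{−1} = 1 (mod 13).
  i = 4 (α = 6): (6−1)(6−8)(6−11)(6−9) = 5·(−2)·(−5)·(−3) = −150 ≡ 6, so v_4 = 6^{−1} = 11 (mod 13).
  i = 5 (α = 9): (9−1)(9−8)(9−11)(9−6) = 8·1·(−2)·3 = −48 ≡ 4, so v_5 = 4^{−1} = 10 (mod 13).
  v = [8, 9, 1, 11, 10].
Step 2: syndromes of r = [0, 4, 2, 1, 3] (all sums mod 13).
  S_0 = Σ v_i r_i = 8·0 + 9·4 + 1·2 + 11·1 + 10·3 = 79 ≡ 1.
  S_1 = Σ v_i α_i r_i = 8·1·0 + 9·8·4 + 1·11·2 + 11·6·1 + 10·9·3 = 646 ≡ 9.
  α_i^2 mod 13 = [1, 12, 4, 10, 3].
  S_2 = Σ v_i α_i^2 r_i = 8·1·0 + 9·12·4 + 1·4·2 + 11·10·1 + 10·3·3 = 640 ≡ 3.
  S = (1, 9, 3) ≠ 0, so r is not a codeword (an error is present).
Step 3: locate the error. For a single error e at position i, S_ℓ = v_i·e·α_i^ℓ, so α_err = S_1/S_0.
  S_0^{−1} = 1^{−1} = 1 (mod 13), so α_err = 9·1 = 9 ≡ 9 = α_5. Error position i = 5.
  Consistency check: S_2/S_1 = 3·3 = 9 ≡ 9 = α_err ✓ (single-error assumption holds).
Step 4: error magnitude e = S_0/v_5 = S_0·∏_{j≠5}(α_5 − α_j) = 1·4 = 4 ≡ 4 (mod 13).
Step 5: correct position 5: c_5 = r_5 − e = 3 − 4 ≡ 12 (mod 13). Hence c = [0, 4, 2, 1, 12].
  Check: interpolating c through the α_i gives m(x) = 5 + 8·x (degree < 2) with m(α_i) = c_i for every i, so c is indeed a codeword.


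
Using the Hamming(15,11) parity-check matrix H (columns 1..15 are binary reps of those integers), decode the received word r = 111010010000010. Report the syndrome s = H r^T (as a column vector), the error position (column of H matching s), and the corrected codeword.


s = (0, 0, 1, 1)^T, error position = 3, corrected codeword c = 110010010000010

Compute s = H r^T mod 2 one row at a time:
  s_1 = 1 + 0 + 0 + 0 + 0 + 0 + 1 + 0 = 2 ≡ 0 (mod 2).
  s_2 = 0 + 1 + 0 + 0 + 0 + 0 + 1 + 0 = 2 ≡ 0 (mod 2).
  s_3 = 1 + 1 + 0 + 0 + 0 + 0 + 1 + 0 = 3 ≡ 1 (mod 2).
  s_4 = 1 + 1 + 1 + 0 + 0 + 0 + 0 + 0 = 3 ≡ 1 (mod 2).
s = (0, 0, 1, 1)^T — this equals column 3 of H (binary 0011), so error is at position 3.
Correct: flip bit 3 of r = 111010010000010 to get c = 110010010000010.


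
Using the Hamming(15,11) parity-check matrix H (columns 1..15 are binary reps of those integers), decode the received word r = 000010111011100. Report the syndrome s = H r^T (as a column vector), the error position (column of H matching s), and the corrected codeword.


s = (1, 0, 0, 1)^T, error position = 9, corrected codeword c = 000010110011100

Compute s = H r^T mod 2 one row at a time:
  s_1 = 1 + 1 + 0 + 1 + 1 + 1 + 0 + 0 = 5 ≡ 1 (mod 2).
  s_2 = 0 + 1 + 0 + 1 + 1 + 1 + 0 + 0 = 4 ≡ 0 (mod 2).
  s_3 = 0 + 0 + 0 + 1 + 0 + 1 + 0 + 0 = 2 ≡ 0 (mod 2).
  s_4 = 0 + 0 + 1 + 1 + 1 + 1 + 1 + 0 = 5 ≡ 1 (mod 2).
s = (1, 0, 0, 1)^T — this equals column 9 of H (binary 1001), so error is at position 9.
Correct: flip bit 9 of r = 000010111011100 to get c = 000010110011100.


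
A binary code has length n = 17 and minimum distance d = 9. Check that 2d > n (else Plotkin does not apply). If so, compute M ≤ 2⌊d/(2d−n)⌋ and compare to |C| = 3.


Plotkin bound M ≤ 18; given |C| = 3 ≤ bound (satisfied).

Check applicability: 2d = 18, n = 17.
2d − n = 1 > 0, so Plotkin applies.
Compute d/(2d−n) = 9/1 ≈ 9.0000.
⌊d/(2d−n)⌋ = 9.
Plotkin bound: M ≤ 2·9 = 18.
Given |C| = 3, check: satisfied.
This |C| is below the Plotkin bound.


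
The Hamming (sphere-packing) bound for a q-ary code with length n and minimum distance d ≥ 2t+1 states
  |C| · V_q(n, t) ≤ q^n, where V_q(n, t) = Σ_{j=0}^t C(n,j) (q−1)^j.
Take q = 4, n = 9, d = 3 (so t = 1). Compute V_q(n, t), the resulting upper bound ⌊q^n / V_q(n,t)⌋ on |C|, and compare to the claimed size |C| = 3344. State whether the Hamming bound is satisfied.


V_q(n, t) = 28, q^n = 262144, Hamming bound = 9362, |C| = 3344 ≤ bound (satisfied).

Step 1: Compute V_q(n, t) = Σ_{j=0}^1 C(n, j) (q−1)^j.
  j = 0: C(9,0)·(3)^0 = 1·1 = 1.
  j = 1: C(9,1)·(3)^1 = 9·3 = 27.
  V_q(n, t) = 1 + 27 = 28.
Step 2: q^n = 4^9 = 262144.
Step 3: Hamming bound ⌊q^n / V_q(n,t)⌋ = ⌊262144/28⌋ = 9362.
Step 4: Compare |C| = 3344 to 9362: satisfied.
The claimed |C| lies below the Hamming bound.


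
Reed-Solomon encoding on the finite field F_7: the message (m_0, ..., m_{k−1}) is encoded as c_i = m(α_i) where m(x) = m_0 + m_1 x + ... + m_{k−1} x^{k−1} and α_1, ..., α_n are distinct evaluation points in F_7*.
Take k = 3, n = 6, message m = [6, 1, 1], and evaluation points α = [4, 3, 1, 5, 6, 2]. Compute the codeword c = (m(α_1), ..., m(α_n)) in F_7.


c = [5, 4, 1, 1, 6, 5]

Message polynomial: m(x) = 6 + 1·x + 1·x^2 (mod 7).
For each evaluation point α_i, compute m(α_i) mod 7:
  α_1 = 4: Horner steps 1 → 5 → 5, so m(4) = 5.
  α_2 = 3: Horner steps 1 → 4 → 4, so m(3) = 4.
  α_3 = 1: Horner steps 1 → 2 → 1, so m(1) = 1.
  α_4 = 5: Horner steps 1 → 6 → 1, so m(5) = 1.
  α_5 = 6: Horner steps 1 → 0 → 6, so m(6) = 6.
  α_6 = 2: Horner steps 1 → 3 → 5, so m(2) = 5.
Codeword c = [5, 4, 1, 1, 6, 5] ∈ F_7^6.


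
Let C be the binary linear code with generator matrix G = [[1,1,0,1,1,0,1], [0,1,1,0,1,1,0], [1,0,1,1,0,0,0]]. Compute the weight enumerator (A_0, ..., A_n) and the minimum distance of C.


Weight distribution: A_0 = 1, A_2 = 1, A_3 = 1, A_4 = 2, A_5 = 3. Minimum distance d = 2.

Enumerate all 2^3 = 8 messages m ∈ F_2^3.
For each, compute codeword c = mG in F_2^7, then tally its weight.
  m = 000 → c = 0000000, weight = 0.
  m = 100 → c = 1101101, weight = 5.
  m = 010 → c = 0110110, weight = 4.
  m = 110 → c = 1011011, weight = 5.
  m = 001 → c = 1011000, weight = 3.
  m = 101 → c = 0110101, weight = 4.
  m = 011 → c = 1101110, weight = 5.
  m = 111 → c = 0000011, weight = 2.
Tally weights:
  weight 0: 1 codewords.
  weight 2: 1 codewords.
  weight 3: 1 codewords.
  weight 4: 2 codewords.
  weight 5: 3 codewords.
Minimum distance d = smallest w > 0 with A_w > 0 = 2.
Sanity: Σ A_w = 8 = 2^3 = 8 ✓.


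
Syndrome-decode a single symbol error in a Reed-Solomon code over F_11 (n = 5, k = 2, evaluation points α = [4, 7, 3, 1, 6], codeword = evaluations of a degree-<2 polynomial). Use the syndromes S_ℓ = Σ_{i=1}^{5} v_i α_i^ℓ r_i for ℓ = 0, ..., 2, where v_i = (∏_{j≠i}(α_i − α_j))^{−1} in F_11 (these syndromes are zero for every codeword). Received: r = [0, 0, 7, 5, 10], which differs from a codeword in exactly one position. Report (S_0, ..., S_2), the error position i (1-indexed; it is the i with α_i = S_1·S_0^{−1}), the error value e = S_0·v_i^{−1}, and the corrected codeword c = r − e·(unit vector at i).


S = (2, 8, 10), error at position 1, error magnitude e = 3, c = [8, 0, 7, 5, 10].

Step 1: column multipliers v_i = (∏_{j≠i}(α_i − α_j))^{−1} mod 11.
  i = 1 (α = 4): (4−7)(4−3)(4−1)(4−6) = (−3)·1·3·(−2) = 18 ≡ 7, so v_1 = 7^{−1} = 8 (mod 11).
  i = 2 (α = 7): (7−4)(7−3)(7−1)(7−6) = 3·4·6·1 = 72 ≡ 6, so v_2 = 6^{−1} = 2 (mod 11).
  i = 3 (α = 3): (3−4)(3−7)(3−1)(3−6) = (−1)·(−4)·2·(−3) = −24 ≡ 9, so v_3 = 9^{−1} = 5 (mod 11).
  i = 4 (α = 1): (1−4)(1−7)(1−3)(1−6) = (−3)·(−6)·(−2)·(−5) = 180 ≡ 4, so v_4 = 4^{−1} = 3 (mod 11).
  i = 5 (α = 6): (6−4)(6−7)(6−3)(6−1) = 2·(−1)·3·5 = −30 ≡ 3, so v_5 = 3^{−1} = 4 (mod 11).
  v = [8, 2, 5, 3, 4].
Step 2: syndromes of r = [0, 0, 7, 5, 10] (all sums mod 11).
  S_0 = Σ v_i r_i = 8·0 + 2·0 + 5·7 + 3·5 + 4·10 = 90 ≡ 2.
  S_1 = Σ v_i α_i r_i = 8·4·0 + 2·7·0 + 5·3·7 + 3·1·5 + 4·6·10 = 360 ≡ 8.
  α_i^2 mod 11 = [5, 5, 9, 1, 3].
  S_2 = Σ v_i α_i^2 r_i = 8·5·0 + 2·5·0 + 5·9·7 + 3·1·5 + 4·3·10 = 450 ≡ 10.
  S = (2, 8, 10) ≠ 0, so r is not a codeword (an error is present).
Step 3: locate the error. For a single error e at position i, S_ℓ = v_i·e·α_i^ℓ, so α_err = S_1/S_0.
  S_0^{−1} = 2^{−1} = 6 (mod 11), so α_err = 8·6 = 48 ≡ 4 = α_1. Error position i = 1.
  Consistency check: S_2/S_1 = 10·7 = 70 ≡ 4 = α_err ✓ (single-error assumption holds).
Step 4: error magnitude e = S_0/v_1 = S_0·∏_{j≠1}(α_1 − α_j) = 2·7 = 14 ≡ 3 (mod 11).
Step 5: correct position 1: c_1 = r_1 − e = 0 − 3 ≡ 8 (mod 11). Hence c = [8, 0, 7, 5, 10].
  Check: interpolating c through the α_i gives m(x) = 4 + 1·x (degree < 2) with m(α_i) = c_i for every i, so c is indeed a codeword.


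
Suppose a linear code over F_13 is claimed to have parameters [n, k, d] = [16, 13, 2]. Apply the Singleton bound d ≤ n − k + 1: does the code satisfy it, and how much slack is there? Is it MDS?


Singleton RHS = n − k + 1 = 4, slack = 2, bound satisfied, not MDS.

Singleton bound: d ≤ n − k + 1.
Here n = 16, k = 13, so n − k + 1 = 4.
Given d = 2, check d ≤ 4: YES.
Slack = (n − k + 1) − d = 2.
The code is NOT MDS (slack = 2 > 0).
Description: the claimed parameters are [16, 13, 2]_13; such a code would be non-MDS.


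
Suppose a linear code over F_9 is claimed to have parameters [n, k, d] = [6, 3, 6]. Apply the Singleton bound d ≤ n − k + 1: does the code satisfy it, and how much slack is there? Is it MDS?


Singleton RHS = n − k + 1 = 4, slack = -2, bound violated (no such code; not MDS).

Singleton bound: d ≤ n − k + 1.
Here n = 6, k = 3, so n − k + 1 = 4.
Given d = 6, check d ≤ 4: NO.
Slack = (n − k + 1) − d = -2.
The slack is negative: d = 6 exceeds n − k + 1 = 4 by 2, so the Singleton bound is violated and no linear [6, 3, 6]_9 code can exist. In particular it is not MDS (MDS requires d = n − k + 1 exactly).
Description: the claimed parameters are [6, 3, 6]_9; such a code would be impossible (violates the Singleton bound).


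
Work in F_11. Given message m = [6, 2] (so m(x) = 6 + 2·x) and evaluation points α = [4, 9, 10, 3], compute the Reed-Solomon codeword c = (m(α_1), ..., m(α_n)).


c = [3, 2, 4, 1]

Message polynomial: m(x) = 6 + 2·x (mod 11).
For each evaluation point α_i, compute m(α_i) mod 11:
  α_1 = 4: Horner steps 2 → 3, so m(4) = 3.
  α_2 = 9: Horner steps 2 → 2, so m(9) = 2.
  α_3 = 10: Horner steps 2 → 4, so m(10) = 4.
  α_4 = 3: Horner steps 2 → 1, so m(3) = 1.
Codeword c = [3, 2, 4, 1] ∈ F_11^4.


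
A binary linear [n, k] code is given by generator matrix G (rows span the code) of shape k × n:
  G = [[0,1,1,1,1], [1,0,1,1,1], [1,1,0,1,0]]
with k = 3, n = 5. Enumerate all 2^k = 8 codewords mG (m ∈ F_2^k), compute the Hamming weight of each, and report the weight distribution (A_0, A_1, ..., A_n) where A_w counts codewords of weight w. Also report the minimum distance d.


Weight distribution: A_0 = 1, A_1 = 1, A_2 = 1, A_3 = 3, A_4 = 2. Minimum distance d = 1.

Enumerate all 2^3 = 8 messages m ∈ F_2^3.
For each, compute codeword c = mG in F_2^5, then tally its weight.
  m = 000 → c = 00000, weight = 0.
  m = 100 → c = 01111, weight = 4.
  m = 010 → c = 10111, weight = 4.
  m = 110 → c = 11000, weight = 2.
  m = 001 → c = 11010, weight = 3.
  m = 101 → c = 10101, weight = 3.
  m = 011 → c = 01101, weight = 3.
  m = 111 → c = 00010, weight = 1.
Tally weights:
  weight 0: 1 codewords.
  weight 1: 1 codewords.
  weight 2: 1 codewords.
  weight 3: 3 codewords.
  weight 4: 2 codewords.
Minimum distance d = smallest w > 0 with A_w > 0 = 1.
Sanity: Σ A_w = 8 = 2^3 = 8 ✓.


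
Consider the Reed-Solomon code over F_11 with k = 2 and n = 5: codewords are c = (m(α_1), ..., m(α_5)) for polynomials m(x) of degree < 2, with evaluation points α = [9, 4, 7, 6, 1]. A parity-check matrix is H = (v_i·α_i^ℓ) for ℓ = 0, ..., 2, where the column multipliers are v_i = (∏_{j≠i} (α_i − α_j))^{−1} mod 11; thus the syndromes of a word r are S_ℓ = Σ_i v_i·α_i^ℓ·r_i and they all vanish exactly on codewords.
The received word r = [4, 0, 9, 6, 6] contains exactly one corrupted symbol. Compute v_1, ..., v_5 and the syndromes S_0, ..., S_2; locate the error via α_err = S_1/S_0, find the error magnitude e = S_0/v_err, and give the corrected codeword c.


S = (3, 3, 3), error at position 5, error magnitude e = 4, c = [4, 0, 9, 6, 2].

Step 1: column multipliers v_i = (∏_{j≠i}(α_i − α_j))^{−1} mod 11.
  i = 1 (α = 9): (9−4)(9−7)(9−6)(9−1) = 5·2·3·8 = 240 ≡ 9, so v_1 = 9^{−1} = 5 (mod 11).
  i = 2 (α = 4): (4−9)(4−7)(4−6)(4−1) = (−5)·(−3)·(−2)·3 = −90 ≡ 9, so v_2 = 9^{−1} = 5 (mod 11).
  i = 3 (α = 7): (7−9)(7−4)(7−6)(7−1) = (−2)·3·1·6 = −36 ≡ 8, so v_3 = 8^{−1} = 7 (mod 11).
  i = 4 (α = 6): (6−9)(6−4)(6−7)(6−1) = (−3)·2·(−1)·5 = 30 ≡ 8, so v_4 = 8^{−1} = 7 (mod 11).
  i = 5 (α = 1): (1−9)(1−4)(1−7)(1−6) = (−8)·(−3)·(−6)·(−5) = 720 ≡ 5, so v_5 = 5^{−1} = 9 (mod 11).
  v = [5, 5, 7, 7, 9].
Step 2: syndromes of r = [4, 0, 9, 6, 6] (all sums mod 11).
  S_0 = Σ v_i r_i = 5·4 + 5·0 + 7·9 + 7·6 + 9·6 = 179 ≡ 3.
  S_1 = Σ v_i α_i r_i = 5·9·4 + 5·4·0 + 7·7·9 + 7·6·6 + 9·1·6 = 927 ≡ 3.
  α_i^2 mod 11 = [4, 5, 5, 3, 1].
  S_2 = Σ v_i α_i^2 r_i = 5·4·4 + 5·5·0 + 7·5·9 + 7·3·6 + 9·1·6 = 575 ≡ 3.
  S = (3, 3, 3) ≠ 0, so r is not a codeword (an error is present).
Step 3: locate the error. For a single error e at position i, S_ℓ = v_i·e·α_i^ℓ, so α_err = S_1/S_0.
  S_0^{−1} = 3^{−1} = 4 (mod 11), so α_err = 3·4 = 12 ≡ 1 = α_5. Error position i = 5.
  Consistency check: S_2/S_1 = 3·4 = 12 ≡ 1 = α_err ✓ (single-error assumption holds).
Step 4: error magnitude e = S_0/v_5 = S_0·∏_{j≠5}(α_5 − α_j) = 3·5 = 15 ≡ 4 (mod 11).
Step 5: correct position 5: c_5 = r_5 − e = 6 − 4 ≡ 2 (mod 11). Hence c = [4, 0, 9, 6, 2].
  Check: interpolating c through the α_i gives m(x) = 10 + 3·x (degree < 2) with m(α_i) = c_i for every i, so c is indeed a codeword.


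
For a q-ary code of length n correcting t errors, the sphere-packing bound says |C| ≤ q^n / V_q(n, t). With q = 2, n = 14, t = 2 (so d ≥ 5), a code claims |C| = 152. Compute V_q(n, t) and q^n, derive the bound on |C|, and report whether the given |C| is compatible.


V_q(n, t) = 106, q^n = 16384, Hamming bound = 154, |C| = 152 ≤ bound (satisfied).

Step 1: Compute V_q(n, t) = Σ_{j=0}^2 C(n, j) (q−1)^j.
  j = 0: C(14,0)·(1)^0 = 1·1 = 1.
  j = 1: C(14,1)·(1)^1 = 14·1 = 14.
  j = 2: C(14,2)·(1)^2 = 91·1 = 91.
  V_q(n, t) = 1 + 14 + 91 = 106.
Step 2: q^n = 2^14 = 16384.
Step 3: Hamming bound ⌊q^n / V_q(n,t)⌋ = ⌊16384/106⌋ = 154.
Step 4: Compare |C| = 152 to 154: satisfied.
The claimed |C| lies below the Hamming bound.


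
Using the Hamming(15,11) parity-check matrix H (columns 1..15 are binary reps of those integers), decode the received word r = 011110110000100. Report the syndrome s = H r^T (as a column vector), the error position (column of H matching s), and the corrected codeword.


s = (0, 0, 1, 0)^T, error position = 2, corrected codeword c = 001110110000100

Compute s = H r^T mod 2 one row at a time:
  s_1 = 1 + 0 + 0 + 0 + 0 + 1 + 0 + 0 = 2 ≡ 0 (mod 2).
  s_2 = 1 + 1 + 0 + 1 + 0 + 1 + 0 + 0 = 4 ≡ 0 (mod 2).
  s_3 = 1 + 1 + 0 + 1 + 0 + 0 + 0 + 0 = 3 ≡ 1 (mod 2).
  s_4 = 0 + 1 + 1 + 1 + 0 + 0 + 1 + 0 = 4 ≡ 0 (mod 2).
s = (0, 0, 1, 0)^T — this equals column 2 of H (binary 0010), so error is at position 2.
Correct: flip bit 2 of r = 011110110000100 to get c = 001110110000100.


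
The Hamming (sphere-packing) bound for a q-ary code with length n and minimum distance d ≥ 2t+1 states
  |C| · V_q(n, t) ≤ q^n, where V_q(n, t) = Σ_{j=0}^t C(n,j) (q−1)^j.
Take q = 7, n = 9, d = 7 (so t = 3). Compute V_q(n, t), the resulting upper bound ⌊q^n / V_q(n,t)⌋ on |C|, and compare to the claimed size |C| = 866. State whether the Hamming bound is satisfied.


V_q(n, t) = 19495, q^n = 40353607, Hamming bound = 2069, |C| = 866 ≤ bound (satisfied).

Step 1: Compute V_q(n, t) = Σ_{j=0}^3 C(n, j) (q−1)^j.
  j = 0: C(9,0)·(6)^0 = 1·1 = 1.
  j = 1: C(9,1)·(6)^1 = 9·6 = 54.
  j = 2: C(9,2)·(6)^2 = 36·36 = 1296.
  j = 3: C(9,3)·(6)^3 = 84·216 = 18144.
  V_q(n, t) = 1 + 54 + 1296 + 18144 = 19495.
Step 2: q^n = 7^9 = 40353607.
Step 3: Hamming bound ⌊q^n / V_q(n,t)⌋ = ⌊40353607/19495⌋ = 2069.
Step 4: Compare |C| = 866 to 2069: satisfied.
The claimed |C| lies below the Hamming bound.


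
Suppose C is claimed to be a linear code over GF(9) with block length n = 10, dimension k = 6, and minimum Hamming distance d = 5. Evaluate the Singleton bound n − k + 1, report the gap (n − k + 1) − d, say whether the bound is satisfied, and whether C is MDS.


Singleton RHS = n − k + 1 = 5, slack = 0, bound satisfied, MDS.

Singleton bound: d ≤ n − k + 1.
Here n = 10, k = 6, so n − k + 1 = 5.
Given d = 5, check d ≤ 5: YES.
Slack = (n − k + 1) − d = 0.
The code is MDS (slack = 0).
Description: the claimed parameters are [10, 6, 5]_9; such a code would be MDS (meets Singleton bound).


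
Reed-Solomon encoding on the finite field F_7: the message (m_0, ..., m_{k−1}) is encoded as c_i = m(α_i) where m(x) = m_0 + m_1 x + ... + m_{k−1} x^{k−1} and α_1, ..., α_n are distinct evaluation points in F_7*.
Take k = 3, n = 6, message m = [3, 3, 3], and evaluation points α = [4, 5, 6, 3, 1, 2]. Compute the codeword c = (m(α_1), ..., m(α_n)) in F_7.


c = [0, 2, 3, 4, 2, 0]

Message polynomial: m(x) = 3 + 3·x + 3·x^2 (mod 7).
For each evaluation point α_i, compute m(α_i) mod 7:
  α_1 = 4: Horner steps 3 → 1 → 0, so m(4) = 0.
  α_2 = 5: Horner steps 3 → 4 → 2, so m(5) = 2.
  α_3 = 6: Horner steps 3 → 0 → 3, so m(6) = 3.
  α_4 = 3: Horner steps 3 → 5 → 4, so m(3) = 4.
  α_5 = 1: Horner steps 3 → 6 → 2, so m(1) = 2.
  α_6 = 2: Horner steps 3 → 2 → 0, so m(2) = 0.
Codeword c = [0, 2, 3, 4, 2, 0] ∈ F_7^6.


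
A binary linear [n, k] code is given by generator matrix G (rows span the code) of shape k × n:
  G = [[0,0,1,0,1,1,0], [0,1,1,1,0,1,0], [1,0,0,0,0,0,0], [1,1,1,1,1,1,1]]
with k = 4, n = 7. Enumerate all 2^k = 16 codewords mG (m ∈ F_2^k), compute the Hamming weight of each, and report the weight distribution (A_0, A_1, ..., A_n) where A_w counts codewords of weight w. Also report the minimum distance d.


Weight distribution: A_0 = 1, A_1 = 1, A_2 = 1, A_3 = 5, A_4 = 5, A_5 = 1, A_6 = 1, A_7 = 1. Minimum distance d = 1.

Enumerate all 2^4 = 16 messages m ∈ F_2^4.
For each, compute codeword c = mG in F_2^7, then tally its weight.
  m = 0000 → c = 0000000, weight = 0.
  m = 1000 → c = 0010110, weight = 3.
  m = 0100 → c = 0111010, weight = 4.
  m = 1100 → c = 0101100, weight = 3.
  m = 0010 → c = 1000000, weight = 1.
  m = 1010 → c = 1010110, weight = 4.
  m = 0110 → c = 1111010, weight = 5.
  m = 1110 → c = 1101100, weight = 4.
  m = 0001 → c = 1111111, weight = 7.
  m = 1001 → c = 1101001, weight = 4.
  m = 0101 → c = 1000101, weight = 3.
  m = 1101 → c = 1010011, weight = 4.
  m = 0011 → c = 0111111, weight = 6.
  m = 1011 → c = 0101001, weight = 3.
  m = 0111 → c = 0000101, weight = 2.
  m = 1111 → c = 0010011, weight = 3.
Tally weights:
  weight 0: 1 codewords.
  weight 1: 1 codewords.
  weight 2: 1 codewords.
  weight 3: 5 codewords.
  weight 4: 5 codewords.
  weight 5: 1 codewords.
  weight 6: 1 codewords.
  weight 7: 1 codewords.
Minimum distance d = smallest w > 0 with A_w > 0 = 1.
Sanity: Σ A_w = 16 = 2^4 = 16 ✓.


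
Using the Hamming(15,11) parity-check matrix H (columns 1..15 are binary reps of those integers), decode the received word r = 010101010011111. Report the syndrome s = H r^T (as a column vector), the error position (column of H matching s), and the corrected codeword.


s = (0, 0, 1, 1)^T, error position = 3, corrected codeword c = 011101010011111

Compute s = H r^T mod 2 one row at a time:
  s_1 = 1 + 0 + 0 + 1 + 1 + 1 + 1 + 1 = 6 ≡ 0 (mod 2).
  s_2 = 1 + 0 + 1 + 0 + 1 + 1 + 1 + 1 = 6 ≡ 0 (mod 2).
  s_3 = 1 + 0 + 1 + 0 + 0 + 1 + 1 + 1 = 5 ≡ 1 (mod 2).
  s_4 = 0 + 0 + 0 + 0 + 0 + 1 + 1 + 1 = 3 ≡ 1 (mod 2).
s = (0, 0, 1, 1)^T — this equals column 3 of H (binary 0011), so error is at position 3.
Correct: flip bit 3 of r = 010101010011111 to get c = 011101010011111.


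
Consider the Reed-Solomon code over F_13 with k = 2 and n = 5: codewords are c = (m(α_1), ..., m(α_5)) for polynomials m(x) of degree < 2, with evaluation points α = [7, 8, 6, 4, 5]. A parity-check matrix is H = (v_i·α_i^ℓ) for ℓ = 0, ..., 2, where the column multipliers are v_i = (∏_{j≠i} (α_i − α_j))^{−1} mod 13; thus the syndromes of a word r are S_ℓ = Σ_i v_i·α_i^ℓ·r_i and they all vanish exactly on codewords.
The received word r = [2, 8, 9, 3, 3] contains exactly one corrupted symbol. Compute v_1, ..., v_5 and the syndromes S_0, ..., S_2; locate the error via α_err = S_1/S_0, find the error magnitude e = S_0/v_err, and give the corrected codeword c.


S = (10, 1, 4), error at position 4, error magnitude e = 6, c = [2, 8, 9, 10, 3].

Step 1: column multipliers v_i = (∏_{j≠i}(α_i − α_j))^{−1} mod 13.
  i = 1 (α = 7): (7−8)(7−6)(7−4)(7−5) = (−1)·1·3·2 = −6 ≡ 7, so v_1 = 7^{−1} = 2 (mod 13).
  i = 2 (α = 8): (8−7)(8−6)(8−4)(8−5) = 1·2·4·3 = 24 ≡ 11, so v_2 = 11^{−1} = 6 (mod 13).
  i = 3 (α = 6): (6−7)(6−8)(6−4)(6−5) = (−1)·(−2)·2·1 = 4 ≡ 4, so v_3 = 4^{−1} = 10 (mod 13).
  i = 4 (α = 4): (4−7)(4−8)(4−6)(4−5) = (−3)·(−4)·(−2)·(−1) = 24 ≡ 11, so v_4 = 11^{−1} = 6 (mod 13).
  i = 5 (α = 5): (5−7)(5−8)(5−6)(5−4) = (−2)·(−3)·(−1)·1 = −6 ≡ 7, so v_5 = 7^{−1} = 2 (mod 13).
  v = [2, 6, 10, 6, 2].
Step 2: syndromes of r = [2, 8, 9, 3, 3] (all sums mod 13).
  S_0 = Σ v_i r_i = 2·2 + 6·8 + 10·9 + 6·3 + 2·3 = 166 ≡ 10.
  S_1 = Σ v_i α_i r_i = 2·7·2 + 6·8·8 + 10·6·9 + 6·4·3 + 2·5·3 = 1054 ≡ 1.
  α_i^2 mod 13 = [10, 12, 10, 3, 12].
  S_2 = Σ v_i α_i^2 r_i = 2·10·2 + 6·12·8 + 10·10·9 + 6·3·3 + 2·12·3 = 1642 ≡ 4.
  S = (10, 1, 4) ≠ 0, so r is not a codeword (an error is present).
Step 3: locate the error. For a single error e at position i, S_ℓ = v_i·e·α_i^ℓ, so α_err = S_1/S_0.
  S_0^{−1} = 10^{−1} = 4 (mod 13), so α_err = 1·4 = 4 ≡ 4 = α_4. Error position i = 4.
  Consistency check: S_2/S_1 = 4·1 = 4 ≡ 4 = α_err ✓ (single-error assumption holds).
Step 4: error magnitude e = S_0/v_4 = S_0·∏_{j≠4}(α_4 − α_j) = 10·11 = 110 ≡ 6 (mod 13).
Step 5: correct position 4: c_4 = r_4 − e = 3 − 6 ≡ 10 (mod 13). Hence c = [2, 8, 9, 10, 3].
  Check: interpolating c through the α_i gives m(x) = 12 + 6·x (degree < 2) with m(α_i) = c_i for every i, so c is indeed a codeword.
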